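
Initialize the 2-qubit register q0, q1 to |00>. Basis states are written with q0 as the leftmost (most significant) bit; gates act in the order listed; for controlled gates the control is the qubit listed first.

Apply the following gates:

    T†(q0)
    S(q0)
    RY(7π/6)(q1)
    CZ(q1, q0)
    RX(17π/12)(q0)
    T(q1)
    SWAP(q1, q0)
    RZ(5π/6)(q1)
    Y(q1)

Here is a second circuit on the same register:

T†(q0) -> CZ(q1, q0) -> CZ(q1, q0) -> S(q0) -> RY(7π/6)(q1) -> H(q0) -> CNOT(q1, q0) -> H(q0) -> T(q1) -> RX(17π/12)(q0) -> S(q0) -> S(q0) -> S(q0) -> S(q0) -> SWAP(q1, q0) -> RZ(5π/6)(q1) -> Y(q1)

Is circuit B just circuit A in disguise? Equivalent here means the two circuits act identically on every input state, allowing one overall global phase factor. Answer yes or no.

Yes: on every input state the two circuits agree up to one overall phase factor.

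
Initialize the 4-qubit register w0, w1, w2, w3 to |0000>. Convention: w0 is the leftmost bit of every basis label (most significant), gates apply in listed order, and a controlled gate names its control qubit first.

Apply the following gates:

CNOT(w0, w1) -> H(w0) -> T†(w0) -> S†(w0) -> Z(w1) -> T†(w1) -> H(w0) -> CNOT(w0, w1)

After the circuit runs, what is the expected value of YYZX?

The observable YYZX averages to 0.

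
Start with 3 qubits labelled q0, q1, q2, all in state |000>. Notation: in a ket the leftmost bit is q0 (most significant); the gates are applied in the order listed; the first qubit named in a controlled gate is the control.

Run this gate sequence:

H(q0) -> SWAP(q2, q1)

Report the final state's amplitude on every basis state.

The final amplitudes are sqrt(2)/2 on |000>, sqrt(2)/2 on |100>, and 0 on every other basis state.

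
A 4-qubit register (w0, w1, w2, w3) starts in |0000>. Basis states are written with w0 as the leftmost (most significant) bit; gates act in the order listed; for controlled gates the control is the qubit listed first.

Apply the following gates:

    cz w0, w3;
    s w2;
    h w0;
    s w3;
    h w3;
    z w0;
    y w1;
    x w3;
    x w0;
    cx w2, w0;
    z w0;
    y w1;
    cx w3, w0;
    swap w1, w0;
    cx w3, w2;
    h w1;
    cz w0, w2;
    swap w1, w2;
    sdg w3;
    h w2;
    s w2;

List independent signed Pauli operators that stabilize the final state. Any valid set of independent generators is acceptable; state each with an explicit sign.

The stabilizer group can be generated by -IXIY, +IIYI, +ZIII, +IZIZ, among other valid generating sets.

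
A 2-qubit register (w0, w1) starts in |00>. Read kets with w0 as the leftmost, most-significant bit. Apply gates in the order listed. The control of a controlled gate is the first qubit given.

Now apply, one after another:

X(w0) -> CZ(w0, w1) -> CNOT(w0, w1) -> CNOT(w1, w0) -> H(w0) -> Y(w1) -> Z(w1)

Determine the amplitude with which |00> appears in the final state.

The amplitude on |00> is -sqrt(2)*I/2.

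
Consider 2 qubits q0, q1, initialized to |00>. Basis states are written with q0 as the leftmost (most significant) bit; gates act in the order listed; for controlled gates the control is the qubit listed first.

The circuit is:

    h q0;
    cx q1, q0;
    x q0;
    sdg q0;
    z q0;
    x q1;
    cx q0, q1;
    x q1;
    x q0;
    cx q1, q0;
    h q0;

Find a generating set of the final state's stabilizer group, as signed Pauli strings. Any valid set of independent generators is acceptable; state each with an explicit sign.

The stabilizer group can be generated by -XI, +IY, among other valid generating sets.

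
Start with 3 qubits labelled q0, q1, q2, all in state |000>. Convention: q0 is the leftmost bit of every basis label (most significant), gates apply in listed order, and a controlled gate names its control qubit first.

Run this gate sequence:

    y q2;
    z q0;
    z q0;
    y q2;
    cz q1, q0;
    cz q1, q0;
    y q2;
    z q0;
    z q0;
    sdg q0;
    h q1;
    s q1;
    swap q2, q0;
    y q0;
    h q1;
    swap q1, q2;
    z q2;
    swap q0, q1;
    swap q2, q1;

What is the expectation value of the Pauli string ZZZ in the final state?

The expectation value of ZZZ is 0. Key observation: gates 2-9 undo each other exactly, leaving only the rest of the circuit to track.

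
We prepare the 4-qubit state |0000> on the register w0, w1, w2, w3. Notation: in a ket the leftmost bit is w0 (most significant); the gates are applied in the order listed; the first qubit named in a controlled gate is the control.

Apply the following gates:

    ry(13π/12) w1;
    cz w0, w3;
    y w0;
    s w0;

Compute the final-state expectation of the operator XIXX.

The expectation value of XIXX is 0.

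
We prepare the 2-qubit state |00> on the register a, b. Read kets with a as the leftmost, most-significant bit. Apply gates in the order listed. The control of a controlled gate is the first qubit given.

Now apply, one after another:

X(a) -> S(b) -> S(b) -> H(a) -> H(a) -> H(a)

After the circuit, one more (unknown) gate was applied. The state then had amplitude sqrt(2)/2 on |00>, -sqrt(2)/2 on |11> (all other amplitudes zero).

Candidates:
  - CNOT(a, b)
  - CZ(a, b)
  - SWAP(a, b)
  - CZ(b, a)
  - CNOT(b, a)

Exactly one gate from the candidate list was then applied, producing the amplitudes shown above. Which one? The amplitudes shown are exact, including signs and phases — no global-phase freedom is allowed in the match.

The applied gate was CNOT(a, b). Key observation: steps 4-5 multiply out to the identity, so the circuit reduces to the remaining gates.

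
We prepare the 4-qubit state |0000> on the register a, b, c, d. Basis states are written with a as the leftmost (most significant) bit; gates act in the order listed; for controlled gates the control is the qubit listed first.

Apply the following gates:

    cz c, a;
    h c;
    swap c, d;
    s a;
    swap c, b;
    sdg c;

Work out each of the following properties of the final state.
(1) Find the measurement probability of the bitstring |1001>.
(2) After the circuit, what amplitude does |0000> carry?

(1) A full measurement returns |1001> with probability 0.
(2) The amplitude on |0000> is sqrt(2)/2.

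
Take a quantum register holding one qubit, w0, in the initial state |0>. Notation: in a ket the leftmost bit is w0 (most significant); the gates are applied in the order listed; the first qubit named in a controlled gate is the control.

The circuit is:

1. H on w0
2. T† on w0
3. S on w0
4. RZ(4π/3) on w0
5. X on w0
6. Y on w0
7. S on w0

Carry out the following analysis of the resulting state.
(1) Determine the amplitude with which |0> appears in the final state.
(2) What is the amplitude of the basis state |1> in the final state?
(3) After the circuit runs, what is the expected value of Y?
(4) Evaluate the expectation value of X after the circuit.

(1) |0> carries amplitude sqrt(2)*exp(5*I*pi/6)/2 in the final state.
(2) The amplitude on |1> is -sqrt(2)*exp(11*I*pi/12)/2.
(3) The observable Y averages to -sqrt(6)/4 + sqrt(2)/4.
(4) The expectation value of X is -sqrt(6)/4 - sqrt(2)/4.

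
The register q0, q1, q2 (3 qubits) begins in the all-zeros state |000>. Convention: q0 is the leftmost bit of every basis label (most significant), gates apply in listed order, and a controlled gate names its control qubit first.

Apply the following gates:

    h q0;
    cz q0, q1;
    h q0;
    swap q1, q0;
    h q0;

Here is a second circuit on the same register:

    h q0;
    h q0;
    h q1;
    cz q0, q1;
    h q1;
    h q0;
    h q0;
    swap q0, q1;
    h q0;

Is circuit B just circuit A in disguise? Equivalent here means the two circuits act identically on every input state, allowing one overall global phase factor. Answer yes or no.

No: there is an input state on which the two circuits produce genuinely different outputs (not merely differing by a phase).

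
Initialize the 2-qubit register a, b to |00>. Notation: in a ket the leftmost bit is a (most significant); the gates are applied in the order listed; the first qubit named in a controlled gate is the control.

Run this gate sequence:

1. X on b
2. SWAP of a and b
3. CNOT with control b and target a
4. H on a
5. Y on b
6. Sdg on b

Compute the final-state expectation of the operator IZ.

The observable IZ averages to -1.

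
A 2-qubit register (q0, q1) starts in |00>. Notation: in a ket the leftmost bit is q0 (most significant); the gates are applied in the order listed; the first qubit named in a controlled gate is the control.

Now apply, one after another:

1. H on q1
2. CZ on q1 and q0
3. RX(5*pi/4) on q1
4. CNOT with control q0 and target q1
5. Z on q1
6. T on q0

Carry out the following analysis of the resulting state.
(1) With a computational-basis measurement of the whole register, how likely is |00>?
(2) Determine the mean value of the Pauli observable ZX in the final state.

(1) Outcome |00> occurs with probability 1/2.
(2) In the final state, ZX has expectation -1.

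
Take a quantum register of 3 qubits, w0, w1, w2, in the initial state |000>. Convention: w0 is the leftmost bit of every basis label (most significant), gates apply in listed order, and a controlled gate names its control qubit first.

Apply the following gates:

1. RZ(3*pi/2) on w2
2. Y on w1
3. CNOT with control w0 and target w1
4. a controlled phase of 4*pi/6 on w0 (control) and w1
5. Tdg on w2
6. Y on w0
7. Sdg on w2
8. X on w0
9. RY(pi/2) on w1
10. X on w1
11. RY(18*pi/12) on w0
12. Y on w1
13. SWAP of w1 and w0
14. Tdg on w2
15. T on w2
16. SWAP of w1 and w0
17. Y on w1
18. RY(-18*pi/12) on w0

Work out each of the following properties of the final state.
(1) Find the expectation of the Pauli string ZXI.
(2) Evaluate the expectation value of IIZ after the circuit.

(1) The expectation value of ZXI is -1. Key observation: steps 11-18 multiply out to the identity, so the circuit reduces to the remaining gates.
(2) The expectation value of IIZ is 1.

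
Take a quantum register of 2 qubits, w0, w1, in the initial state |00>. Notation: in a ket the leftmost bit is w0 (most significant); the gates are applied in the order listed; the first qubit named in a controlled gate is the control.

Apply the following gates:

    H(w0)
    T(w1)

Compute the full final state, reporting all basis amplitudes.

After the circuit, the state carries amplitude sqrt(2)/2 on |00>, 0 on |01>, sqrt(2)/2 on |10>, 0 on |11>.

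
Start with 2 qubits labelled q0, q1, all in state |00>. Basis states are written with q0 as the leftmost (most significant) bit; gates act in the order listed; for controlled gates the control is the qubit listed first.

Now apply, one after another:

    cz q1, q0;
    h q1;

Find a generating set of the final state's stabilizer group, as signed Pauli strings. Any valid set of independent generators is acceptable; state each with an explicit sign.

The stabilizer group can be generated by +IX, +ZI, among other valid generating sets.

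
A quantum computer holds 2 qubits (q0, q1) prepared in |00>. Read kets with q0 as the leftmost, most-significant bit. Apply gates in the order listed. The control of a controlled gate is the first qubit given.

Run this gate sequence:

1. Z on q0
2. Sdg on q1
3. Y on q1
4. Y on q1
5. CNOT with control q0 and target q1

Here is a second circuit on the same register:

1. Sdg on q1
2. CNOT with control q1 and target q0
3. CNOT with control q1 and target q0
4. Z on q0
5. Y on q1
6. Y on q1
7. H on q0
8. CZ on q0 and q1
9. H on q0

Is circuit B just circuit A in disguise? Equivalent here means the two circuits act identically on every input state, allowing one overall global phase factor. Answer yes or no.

No: there is an input state on which the two circuits produce genuinely different outputs (not merely differing by a phase).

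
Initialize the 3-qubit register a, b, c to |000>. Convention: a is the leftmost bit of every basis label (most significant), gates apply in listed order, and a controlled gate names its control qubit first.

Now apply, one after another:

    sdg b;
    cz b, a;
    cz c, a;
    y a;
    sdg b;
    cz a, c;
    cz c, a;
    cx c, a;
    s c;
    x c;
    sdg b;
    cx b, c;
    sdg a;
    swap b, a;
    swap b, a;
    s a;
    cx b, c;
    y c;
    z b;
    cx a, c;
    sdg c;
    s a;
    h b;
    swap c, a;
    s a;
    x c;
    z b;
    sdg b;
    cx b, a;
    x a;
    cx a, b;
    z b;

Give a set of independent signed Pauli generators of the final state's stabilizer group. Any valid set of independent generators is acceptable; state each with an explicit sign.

The final state is stabilized by the group generated by +YII, +IZI, +IIZ; other independent generating sets are equally valid. Key observation: gates 12-17 undo each other exactly, leaving only the rest of the circuit to track.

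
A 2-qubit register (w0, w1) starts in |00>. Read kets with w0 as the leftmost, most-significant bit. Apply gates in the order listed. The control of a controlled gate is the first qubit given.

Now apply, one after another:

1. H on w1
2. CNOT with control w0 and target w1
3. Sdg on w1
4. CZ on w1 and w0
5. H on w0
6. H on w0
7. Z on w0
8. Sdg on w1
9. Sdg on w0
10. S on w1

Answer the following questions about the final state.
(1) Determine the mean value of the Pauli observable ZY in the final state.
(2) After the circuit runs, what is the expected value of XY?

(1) The expectation value of ZY is -1.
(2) The expectation value of XY is 0.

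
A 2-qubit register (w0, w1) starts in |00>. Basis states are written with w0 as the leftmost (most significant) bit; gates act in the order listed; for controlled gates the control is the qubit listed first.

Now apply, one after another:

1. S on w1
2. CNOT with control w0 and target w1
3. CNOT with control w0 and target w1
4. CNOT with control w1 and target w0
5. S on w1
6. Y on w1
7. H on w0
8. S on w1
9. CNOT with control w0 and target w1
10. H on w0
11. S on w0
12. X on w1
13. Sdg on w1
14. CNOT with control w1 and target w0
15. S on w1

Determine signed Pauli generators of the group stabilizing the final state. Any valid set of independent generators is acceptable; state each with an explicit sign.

The stabilizer group can be generated by +YI, -IY, among other valid generating sets.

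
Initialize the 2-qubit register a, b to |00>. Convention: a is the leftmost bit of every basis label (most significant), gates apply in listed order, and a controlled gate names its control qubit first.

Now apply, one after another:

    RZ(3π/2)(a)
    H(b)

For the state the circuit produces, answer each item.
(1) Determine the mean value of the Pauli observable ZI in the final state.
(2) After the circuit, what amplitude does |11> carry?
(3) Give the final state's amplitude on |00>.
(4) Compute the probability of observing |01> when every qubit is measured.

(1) In the final state, ZI has expectation 1.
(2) The amplitude on |11> is 0.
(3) The amplitude on |00> is -sqrt(2)*exp(I*pi/4)/2.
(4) A full measurement returns |01> with probability 1/2.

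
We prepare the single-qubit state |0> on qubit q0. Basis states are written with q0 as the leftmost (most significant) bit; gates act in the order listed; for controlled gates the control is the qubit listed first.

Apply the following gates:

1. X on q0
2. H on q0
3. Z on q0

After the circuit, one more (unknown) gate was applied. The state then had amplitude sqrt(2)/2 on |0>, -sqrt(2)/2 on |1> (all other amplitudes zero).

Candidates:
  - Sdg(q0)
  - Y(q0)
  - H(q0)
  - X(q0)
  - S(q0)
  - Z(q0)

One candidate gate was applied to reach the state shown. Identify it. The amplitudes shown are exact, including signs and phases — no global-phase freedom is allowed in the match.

It was Z(q0) that produced the state shown.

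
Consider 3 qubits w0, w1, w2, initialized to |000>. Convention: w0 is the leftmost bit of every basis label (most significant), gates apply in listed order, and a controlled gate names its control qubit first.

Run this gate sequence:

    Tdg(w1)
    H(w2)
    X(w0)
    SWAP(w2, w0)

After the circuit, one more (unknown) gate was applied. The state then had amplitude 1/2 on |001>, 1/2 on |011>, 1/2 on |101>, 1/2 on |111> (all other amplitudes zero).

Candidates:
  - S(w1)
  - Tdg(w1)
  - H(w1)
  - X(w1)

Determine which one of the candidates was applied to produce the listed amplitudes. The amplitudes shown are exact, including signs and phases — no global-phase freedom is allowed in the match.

The applied gate was H(w1).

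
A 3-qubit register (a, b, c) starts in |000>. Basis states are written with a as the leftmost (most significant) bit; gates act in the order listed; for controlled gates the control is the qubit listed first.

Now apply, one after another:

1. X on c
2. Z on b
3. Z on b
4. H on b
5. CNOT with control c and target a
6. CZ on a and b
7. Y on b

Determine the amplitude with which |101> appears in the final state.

The final state's coefficient on |101> equals sqrt(2)*I/2.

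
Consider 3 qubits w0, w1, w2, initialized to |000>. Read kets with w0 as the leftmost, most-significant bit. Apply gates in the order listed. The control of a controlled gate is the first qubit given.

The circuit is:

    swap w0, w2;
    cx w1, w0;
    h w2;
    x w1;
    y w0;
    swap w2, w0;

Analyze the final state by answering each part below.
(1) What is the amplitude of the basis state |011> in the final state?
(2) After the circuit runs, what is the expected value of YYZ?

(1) The final state's coefficient on |011> equals sqrt(2)*I/2.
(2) The expectation value of YYZ is 0.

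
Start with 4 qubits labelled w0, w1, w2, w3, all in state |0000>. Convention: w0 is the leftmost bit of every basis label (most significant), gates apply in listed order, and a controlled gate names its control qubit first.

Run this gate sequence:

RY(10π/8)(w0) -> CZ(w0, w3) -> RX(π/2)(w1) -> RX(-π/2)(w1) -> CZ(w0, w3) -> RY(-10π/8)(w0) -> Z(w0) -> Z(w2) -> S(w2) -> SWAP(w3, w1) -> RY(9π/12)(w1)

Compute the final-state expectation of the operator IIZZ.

In the final state, IIZZ has expectation 1. Key observation: the block from step 1 through step 6 cancels to the identity and can be dropped.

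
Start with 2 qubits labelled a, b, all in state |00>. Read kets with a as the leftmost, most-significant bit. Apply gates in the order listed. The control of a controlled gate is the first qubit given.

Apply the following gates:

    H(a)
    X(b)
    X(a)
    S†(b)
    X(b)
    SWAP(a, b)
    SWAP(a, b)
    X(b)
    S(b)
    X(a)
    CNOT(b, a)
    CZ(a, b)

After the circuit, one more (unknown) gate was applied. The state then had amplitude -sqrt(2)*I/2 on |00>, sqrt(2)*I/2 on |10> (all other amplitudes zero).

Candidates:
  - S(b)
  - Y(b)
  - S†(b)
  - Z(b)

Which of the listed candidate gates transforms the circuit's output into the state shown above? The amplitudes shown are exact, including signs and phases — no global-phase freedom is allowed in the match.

It was Y(b) that produced the state shown. Key observation: the block from step 3 through step 10 cancels to the identity and can be dropped.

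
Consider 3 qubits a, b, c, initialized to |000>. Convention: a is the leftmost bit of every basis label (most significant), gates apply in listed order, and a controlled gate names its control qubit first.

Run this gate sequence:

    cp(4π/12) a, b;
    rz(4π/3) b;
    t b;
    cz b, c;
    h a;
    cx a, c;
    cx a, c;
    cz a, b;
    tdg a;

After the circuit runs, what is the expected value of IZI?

The expectation value of IZI is 1.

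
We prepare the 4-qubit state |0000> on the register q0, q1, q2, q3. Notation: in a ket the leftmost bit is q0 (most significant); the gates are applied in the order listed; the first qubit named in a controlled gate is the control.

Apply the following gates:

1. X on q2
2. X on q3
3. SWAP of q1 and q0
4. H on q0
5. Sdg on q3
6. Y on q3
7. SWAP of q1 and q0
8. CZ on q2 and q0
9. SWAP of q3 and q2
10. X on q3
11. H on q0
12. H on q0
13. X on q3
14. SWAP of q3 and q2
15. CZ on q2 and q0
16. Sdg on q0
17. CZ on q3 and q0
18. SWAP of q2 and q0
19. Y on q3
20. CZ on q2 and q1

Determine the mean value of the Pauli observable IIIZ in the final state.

The expectation value of IIIZ is -1. Key observation: the block from step 8 through step 15 cancels to the identity and can be dropped.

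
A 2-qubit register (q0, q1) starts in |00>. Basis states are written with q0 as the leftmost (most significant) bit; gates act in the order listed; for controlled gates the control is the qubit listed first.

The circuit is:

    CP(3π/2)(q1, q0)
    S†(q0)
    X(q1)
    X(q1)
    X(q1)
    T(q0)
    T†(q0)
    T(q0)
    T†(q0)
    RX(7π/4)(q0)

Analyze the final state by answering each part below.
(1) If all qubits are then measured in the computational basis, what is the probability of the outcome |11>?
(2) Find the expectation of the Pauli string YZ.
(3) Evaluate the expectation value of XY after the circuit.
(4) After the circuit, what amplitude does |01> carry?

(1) The probability of measuring |11> is 1/2 - sqrt(2)/4.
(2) In the final state, YZ has expectation -sqrt(2)/2.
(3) The observable XY averages to 0.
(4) |01> carries amplitude -sqrt(sqrt(2) + 2)/2 in the final state.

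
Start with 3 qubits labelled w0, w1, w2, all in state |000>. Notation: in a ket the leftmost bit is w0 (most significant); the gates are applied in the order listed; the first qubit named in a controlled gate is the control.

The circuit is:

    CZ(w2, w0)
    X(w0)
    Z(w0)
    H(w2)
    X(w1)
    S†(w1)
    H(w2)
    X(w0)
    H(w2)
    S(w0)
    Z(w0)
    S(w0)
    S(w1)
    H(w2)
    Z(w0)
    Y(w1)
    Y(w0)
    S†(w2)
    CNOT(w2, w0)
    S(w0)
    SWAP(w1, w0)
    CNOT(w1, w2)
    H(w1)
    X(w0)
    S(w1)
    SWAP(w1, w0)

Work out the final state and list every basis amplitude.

The final amplitudes are -sqrt(2)*I/2 on |011>, -sqrt(2)/2 on |111>, and 0 on every other basis state.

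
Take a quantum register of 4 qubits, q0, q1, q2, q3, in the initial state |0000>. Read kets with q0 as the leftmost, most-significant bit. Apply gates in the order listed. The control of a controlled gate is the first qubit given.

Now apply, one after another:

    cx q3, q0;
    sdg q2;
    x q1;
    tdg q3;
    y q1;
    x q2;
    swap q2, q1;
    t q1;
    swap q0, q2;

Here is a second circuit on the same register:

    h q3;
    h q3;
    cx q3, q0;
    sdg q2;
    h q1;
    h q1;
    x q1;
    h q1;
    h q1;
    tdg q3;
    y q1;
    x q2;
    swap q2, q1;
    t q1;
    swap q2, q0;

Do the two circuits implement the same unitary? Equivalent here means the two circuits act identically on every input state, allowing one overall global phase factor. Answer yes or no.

Yes, they are equivalent — the unitaries differ by at most a global phase.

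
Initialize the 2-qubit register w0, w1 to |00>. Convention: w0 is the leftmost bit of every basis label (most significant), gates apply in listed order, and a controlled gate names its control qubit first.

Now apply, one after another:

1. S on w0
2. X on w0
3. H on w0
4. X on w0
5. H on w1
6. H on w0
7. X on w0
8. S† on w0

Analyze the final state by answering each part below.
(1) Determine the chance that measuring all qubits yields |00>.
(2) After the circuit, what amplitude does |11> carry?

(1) The probability of measuring |00> is 1/2.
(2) The final state's coefficient on |11> equals 0.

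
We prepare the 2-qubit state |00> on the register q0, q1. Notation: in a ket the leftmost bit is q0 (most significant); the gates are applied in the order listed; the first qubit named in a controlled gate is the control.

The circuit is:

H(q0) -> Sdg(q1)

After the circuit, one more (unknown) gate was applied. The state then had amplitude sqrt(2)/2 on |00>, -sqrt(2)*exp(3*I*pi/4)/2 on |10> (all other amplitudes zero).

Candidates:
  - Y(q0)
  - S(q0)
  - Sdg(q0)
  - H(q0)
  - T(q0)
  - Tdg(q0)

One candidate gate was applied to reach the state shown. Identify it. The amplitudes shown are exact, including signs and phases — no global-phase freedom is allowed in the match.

The applied gate was Tdg(q0).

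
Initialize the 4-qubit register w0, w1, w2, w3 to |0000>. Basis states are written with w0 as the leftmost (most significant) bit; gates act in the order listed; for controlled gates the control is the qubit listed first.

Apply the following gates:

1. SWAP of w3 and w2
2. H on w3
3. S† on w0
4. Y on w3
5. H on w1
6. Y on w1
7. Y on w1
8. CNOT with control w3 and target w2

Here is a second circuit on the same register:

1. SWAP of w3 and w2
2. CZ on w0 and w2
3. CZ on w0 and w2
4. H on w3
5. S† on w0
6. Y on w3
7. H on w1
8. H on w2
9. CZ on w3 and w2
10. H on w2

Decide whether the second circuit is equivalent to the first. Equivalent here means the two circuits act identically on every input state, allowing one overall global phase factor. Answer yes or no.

Yes: on every input state the two circuits agree up to one overall phase factor.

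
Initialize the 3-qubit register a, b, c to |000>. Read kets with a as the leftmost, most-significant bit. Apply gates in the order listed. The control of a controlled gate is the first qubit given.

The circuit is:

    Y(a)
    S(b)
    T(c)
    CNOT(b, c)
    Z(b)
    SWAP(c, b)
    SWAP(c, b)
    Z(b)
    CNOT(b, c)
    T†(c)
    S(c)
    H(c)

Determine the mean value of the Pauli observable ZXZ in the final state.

The observable ZXZ averages to 0. Key observation: the block from step 3 through step 10 cancels to the identity and can be dropped.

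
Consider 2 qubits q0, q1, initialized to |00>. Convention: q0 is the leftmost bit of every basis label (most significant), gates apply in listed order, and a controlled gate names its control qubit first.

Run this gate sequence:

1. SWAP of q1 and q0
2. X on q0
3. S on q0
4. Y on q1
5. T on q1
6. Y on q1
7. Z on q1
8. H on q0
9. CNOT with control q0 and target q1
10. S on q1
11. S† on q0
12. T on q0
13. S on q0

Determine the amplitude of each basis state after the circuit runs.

The resulting statevector has amplitude sqrt(2)*exp(3*I*pi/4)/2 on |00>, 0 on |01>, 0 on |10>, sqrt(2)*I/2 on |11>.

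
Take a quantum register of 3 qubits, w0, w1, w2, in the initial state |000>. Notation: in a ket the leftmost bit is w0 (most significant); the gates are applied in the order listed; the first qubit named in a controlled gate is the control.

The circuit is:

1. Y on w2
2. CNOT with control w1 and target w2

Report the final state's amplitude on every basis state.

The final amplitudes are I on |001>, and 0 on every other basis state.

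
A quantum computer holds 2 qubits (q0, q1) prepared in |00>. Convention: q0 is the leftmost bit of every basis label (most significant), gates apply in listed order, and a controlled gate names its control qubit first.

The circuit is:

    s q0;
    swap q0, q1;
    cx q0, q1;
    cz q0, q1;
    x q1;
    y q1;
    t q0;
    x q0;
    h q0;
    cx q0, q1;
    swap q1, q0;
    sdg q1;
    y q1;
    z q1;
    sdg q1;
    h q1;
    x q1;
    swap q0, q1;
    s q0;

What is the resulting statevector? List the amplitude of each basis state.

After the circuit, the state carries amplitude -I/2 on |00>, -I/2 on |01>, -1/2 on |10>, 1/2 on |11>.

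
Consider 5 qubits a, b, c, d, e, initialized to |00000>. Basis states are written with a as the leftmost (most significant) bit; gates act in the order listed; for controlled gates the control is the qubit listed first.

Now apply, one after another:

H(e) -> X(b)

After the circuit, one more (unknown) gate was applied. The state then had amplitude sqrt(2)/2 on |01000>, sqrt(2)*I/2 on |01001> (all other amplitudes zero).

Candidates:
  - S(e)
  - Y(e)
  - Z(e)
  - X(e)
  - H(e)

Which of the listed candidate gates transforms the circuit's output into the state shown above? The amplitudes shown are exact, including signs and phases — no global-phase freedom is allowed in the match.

The applied gate was S(e).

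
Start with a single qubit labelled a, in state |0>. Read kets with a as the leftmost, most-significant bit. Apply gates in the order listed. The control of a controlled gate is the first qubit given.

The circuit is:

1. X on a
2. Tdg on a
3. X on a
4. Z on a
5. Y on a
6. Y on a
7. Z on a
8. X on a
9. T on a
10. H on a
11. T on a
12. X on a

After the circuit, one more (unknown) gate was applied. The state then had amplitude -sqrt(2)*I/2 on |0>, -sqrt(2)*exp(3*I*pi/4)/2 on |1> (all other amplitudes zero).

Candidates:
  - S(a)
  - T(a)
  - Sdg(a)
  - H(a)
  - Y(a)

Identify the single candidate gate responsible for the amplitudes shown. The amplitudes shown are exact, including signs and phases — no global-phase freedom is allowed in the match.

It was Y(a) that produced the state shown. Key observation: the block from step 2 through step 9 cancels to the identity and can be dropped.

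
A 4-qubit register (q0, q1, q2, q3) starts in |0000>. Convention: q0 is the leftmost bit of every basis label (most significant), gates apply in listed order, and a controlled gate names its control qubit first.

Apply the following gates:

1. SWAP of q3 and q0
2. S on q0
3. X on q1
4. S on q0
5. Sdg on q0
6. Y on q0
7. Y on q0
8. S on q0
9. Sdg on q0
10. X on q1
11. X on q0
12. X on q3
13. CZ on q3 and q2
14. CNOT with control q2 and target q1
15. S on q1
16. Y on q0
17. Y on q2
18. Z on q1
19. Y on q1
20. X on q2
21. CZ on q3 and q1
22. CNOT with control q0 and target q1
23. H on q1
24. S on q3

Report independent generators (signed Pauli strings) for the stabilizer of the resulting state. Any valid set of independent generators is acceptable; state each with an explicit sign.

The final state is stabilized by the group generated by -IXII, +ZIII, +IIZI, -IIIZ; other independent generating sets are equally valid. Key observation: the block from step 3 through step 10 cancels to the identity and can be dropped.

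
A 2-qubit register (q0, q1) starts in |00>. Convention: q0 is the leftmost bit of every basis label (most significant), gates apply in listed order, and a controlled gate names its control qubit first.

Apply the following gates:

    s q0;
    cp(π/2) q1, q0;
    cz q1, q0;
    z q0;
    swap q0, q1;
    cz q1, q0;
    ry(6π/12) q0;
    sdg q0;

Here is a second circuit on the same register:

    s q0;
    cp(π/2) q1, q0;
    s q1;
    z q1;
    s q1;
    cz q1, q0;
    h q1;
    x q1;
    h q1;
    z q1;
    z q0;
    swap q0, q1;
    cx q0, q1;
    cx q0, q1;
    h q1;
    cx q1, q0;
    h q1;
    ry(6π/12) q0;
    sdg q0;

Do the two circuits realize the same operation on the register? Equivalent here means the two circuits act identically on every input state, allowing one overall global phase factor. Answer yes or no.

No, they are not equivalent — no single phase factor reconciles the two unitaries.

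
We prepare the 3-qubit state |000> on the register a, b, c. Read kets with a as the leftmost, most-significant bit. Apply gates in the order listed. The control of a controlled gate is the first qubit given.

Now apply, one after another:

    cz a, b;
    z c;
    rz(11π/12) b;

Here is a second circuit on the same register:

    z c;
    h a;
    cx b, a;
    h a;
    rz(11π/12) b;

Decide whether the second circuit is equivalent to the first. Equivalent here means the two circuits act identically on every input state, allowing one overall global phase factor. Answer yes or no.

Yes — the two circuits implement the same unitary up to a global phase.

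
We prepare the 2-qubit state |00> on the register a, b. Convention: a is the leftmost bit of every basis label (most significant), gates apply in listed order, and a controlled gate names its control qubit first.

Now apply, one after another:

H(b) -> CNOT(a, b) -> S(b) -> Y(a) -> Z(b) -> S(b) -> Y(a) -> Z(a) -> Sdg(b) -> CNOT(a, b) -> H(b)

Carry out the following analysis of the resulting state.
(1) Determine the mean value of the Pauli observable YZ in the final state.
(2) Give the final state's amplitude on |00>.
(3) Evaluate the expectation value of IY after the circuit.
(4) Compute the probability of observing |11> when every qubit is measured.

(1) The observable YZ averages to 0.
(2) The final state's coefficient on |00> equals 1/2 - I/2.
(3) The expectation value of IY is 1.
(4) The probability of measuring |11> is 0.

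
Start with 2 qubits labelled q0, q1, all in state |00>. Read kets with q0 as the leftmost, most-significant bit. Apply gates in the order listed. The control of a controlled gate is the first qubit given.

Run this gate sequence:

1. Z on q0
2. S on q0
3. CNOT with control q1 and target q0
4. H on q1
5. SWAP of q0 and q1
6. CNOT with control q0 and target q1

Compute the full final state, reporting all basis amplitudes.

After the circuit, the state carries amplitude sqrt(2)/2 on |00>, 0 on |01>, 0 on |10>, sqrt(2)/2 on |11>.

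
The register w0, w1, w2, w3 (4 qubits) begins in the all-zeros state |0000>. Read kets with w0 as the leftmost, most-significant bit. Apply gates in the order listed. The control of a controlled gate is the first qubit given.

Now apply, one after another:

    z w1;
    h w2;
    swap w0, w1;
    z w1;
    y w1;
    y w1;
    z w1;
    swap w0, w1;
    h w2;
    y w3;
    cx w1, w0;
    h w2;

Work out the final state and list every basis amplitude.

The final amplitudes are sqrt(2)*I/2 on |0001>, sqrt(2)*I/2 on |0011>, and 0 on every other basis state. Key observation: gates 2-9 undo each other exactly, leaving only the rest of the circuit to track.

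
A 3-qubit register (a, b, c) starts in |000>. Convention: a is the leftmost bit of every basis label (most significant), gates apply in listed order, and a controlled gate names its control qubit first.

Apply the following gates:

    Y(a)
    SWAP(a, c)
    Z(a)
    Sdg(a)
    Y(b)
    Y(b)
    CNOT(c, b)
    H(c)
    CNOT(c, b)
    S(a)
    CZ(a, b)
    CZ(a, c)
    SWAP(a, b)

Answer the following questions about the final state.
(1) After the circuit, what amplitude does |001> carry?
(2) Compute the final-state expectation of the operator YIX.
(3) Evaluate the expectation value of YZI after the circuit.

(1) The final state's coefficient on |001> equals -sqrt(2)*I/2.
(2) The observable YIX averages to 0.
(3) The observable YZI averages to 0.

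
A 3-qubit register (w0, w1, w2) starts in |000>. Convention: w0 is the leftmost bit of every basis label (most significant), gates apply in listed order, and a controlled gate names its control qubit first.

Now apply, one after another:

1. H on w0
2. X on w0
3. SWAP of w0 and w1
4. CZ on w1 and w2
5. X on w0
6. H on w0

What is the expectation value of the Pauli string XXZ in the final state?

In the final state, XXZ has expectation -1.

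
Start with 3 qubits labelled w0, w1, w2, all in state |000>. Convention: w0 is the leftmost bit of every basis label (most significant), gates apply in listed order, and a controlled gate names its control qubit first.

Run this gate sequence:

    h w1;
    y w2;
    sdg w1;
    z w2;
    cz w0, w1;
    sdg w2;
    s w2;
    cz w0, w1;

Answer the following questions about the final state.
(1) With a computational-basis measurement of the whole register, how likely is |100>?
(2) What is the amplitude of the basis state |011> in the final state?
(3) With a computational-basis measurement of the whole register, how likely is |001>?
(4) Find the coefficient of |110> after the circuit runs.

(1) Outcome |100> occurs with probability 0. Key observation: steps 5-8 multiply out to the identity, so the circuit reduces to the remaining gates.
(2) The amplitude on |011> is -sqrt(2)/2.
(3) The probability of measuring |001> is 1/2.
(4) The amplitude on |110> is 0.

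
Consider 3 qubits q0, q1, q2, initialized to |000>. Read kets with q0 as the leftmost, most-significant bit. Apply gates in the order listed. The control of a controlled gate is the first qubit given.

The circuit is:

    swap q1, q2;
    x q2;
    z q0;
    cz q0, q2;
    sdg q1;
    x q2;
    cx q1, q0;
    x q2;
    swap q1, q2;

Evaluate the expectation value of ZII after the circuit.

The expectation value of ZII is 1.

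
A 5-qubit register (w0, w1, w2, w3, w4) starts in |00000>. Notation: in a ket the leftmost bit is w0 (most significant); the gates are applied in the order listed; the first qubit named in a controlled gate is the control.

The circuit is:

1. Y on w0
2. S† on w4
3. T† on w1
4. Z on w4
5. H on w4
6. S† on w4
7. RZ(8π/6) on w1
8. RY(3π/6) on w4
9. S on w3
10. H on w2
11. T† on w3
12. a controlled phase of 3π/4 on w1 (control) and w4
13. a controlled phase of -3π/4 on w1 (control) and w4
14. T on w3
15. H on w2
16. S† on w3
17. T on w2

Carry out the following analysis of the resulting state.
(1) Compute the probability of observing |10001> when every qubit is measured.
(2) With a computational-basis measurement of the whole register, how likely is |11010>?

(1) Outcome |10001> occurs with probability 1/2. Key observation: steps 9-16 multiply out to the identity, so the circuit reduces to the remaining gates.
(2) The probability of measuring |11010> is 0.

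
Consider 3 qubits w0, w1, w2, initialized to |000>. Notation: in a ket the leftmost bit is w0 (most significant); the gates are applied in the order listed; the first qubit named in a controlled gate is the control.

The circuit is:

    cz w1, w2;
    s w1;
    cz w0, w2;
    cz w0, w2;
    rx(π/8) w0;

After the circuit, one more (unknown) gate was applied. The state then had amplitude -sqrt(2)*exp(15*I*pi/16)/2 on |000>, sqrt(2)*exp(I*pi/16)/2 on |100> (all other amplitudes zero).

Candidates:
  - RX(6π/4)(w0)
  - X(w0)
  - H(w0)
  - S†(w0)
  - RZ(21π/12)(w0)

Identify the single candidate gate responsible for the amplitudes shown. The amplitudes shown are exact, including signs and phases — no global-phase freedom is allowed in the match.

The applied gate was H(w0). Key observation: steps 3-4 multiply out to the identity, so the circuit reduces to the remaining gates.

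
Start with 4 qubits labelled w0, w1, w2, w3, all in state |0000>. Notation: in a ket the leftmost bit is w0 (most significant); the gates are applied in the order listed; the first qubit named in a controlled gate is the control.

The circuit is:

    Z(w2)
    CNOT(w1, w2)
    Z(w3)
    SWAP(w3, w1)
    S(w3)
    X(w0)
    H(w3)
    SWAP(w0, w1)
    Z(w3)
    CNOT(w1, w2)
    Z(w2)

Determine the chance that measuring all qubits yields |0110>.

The probability of measuring |0110> is 1/2.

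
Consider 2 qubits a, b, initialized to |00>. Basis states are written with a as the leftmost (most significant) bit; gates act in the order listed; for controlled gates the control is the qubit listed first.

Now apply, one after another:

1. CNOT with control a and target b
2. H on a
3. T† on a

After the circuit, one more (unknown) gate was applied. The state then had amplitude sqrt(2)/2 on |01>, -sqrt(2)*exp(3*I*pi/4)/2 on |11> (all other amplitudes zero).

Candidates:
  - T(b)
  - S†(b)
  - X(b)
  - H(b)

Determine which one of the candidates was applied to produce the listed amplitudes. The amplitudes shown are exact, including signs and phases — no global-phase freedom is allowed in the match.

The applied gate was X(b).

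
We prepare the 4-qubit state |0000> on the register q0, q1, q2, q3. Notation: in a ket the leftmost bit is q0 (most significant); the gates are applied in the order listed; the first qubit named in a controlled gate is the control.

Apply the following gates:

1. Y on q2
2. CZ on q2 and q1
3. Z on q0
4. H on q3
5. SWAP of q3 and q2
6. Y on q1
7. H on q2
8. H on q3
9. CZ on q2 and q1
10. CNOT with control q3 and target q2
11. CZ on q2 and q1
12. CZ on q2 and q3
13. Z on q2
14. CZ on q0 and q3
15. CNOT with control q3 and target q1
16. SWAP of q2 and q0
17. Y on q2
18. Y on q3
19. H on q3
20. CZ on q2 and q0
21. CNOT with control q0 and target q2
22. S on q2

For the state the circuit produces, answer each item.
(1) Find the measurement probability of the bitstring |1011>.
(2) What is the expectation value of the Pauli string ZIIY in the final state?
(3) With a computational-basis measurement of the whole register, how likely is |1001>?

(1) A full measurement returns |1011> with probability 0.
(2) The expectation value of ZIIY is 0.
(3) The probability of measuring |1001> is 1/4.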